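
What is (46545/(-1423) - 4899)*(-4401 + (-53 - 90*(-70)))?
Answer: -12954899412/1423 ≈ -9.1039e+6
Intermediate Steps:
(46545/(-1423) - 4899)*(-4401 + (-53 - 90*(-70))) = (46545*(-1/1423) - 4899)*(-4401 + (-53 + 6300)) = (-46545/1423 - 4899)*(-4401 + 6247) = -7017822/1423*1846 = -12954899412/1423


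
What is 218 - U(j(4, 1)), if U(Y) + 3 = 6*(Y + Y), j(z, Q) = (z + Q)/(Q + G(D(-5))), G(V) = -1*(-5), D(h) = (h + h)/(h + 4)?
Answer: 211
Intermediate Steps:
D(h) = 2*h/(4 + h) (D(h) = (2*h)/(4 + h) = 2*h/(4 + h))
G(V) = 5
j(z, Q) = (Q + z)/(5 + Q) (j(z, Q) = (z + Q)/(Q + 5) = (Q + z)/(5 + Q))
U(Y) = -3 + 12*Y (U(Y) = -3 + 6*(Y + Y) = -3 + 6*(2*Y) = -3 + 12*Y)
218 - U(j(4, 1)) = 218 - (-3 + 12*((1 + 4)/(5 + 1))) = 218 - (-3 + 12*(5/6)) = 218 - (-3 + 10) = 218 - 1*7 = 218 - 7 = 211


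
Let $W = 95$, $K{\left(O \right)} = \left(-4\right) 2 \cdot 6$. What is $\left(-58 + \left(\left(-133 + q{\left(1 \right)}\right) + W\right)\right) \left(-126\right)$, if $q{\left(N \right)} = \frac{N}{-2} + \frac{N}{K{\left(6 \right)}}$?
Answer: $\frac{97293}{8} \approx 12162.0$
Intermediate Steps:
$K{\left(O \right)} = -48$ ($K{\left(O \right)} = \left(-8\right) 6 = -48$)
$q{\left(N \right)} = - \frac{25 N}{48}$ ($q{\left(N \right)} = \frac{N}{-2} + \frac{N}{-48} = N \left(- \frac{1}{2}\right) + N \left(- \frac{1}{48}\right) = - \frac{N}{2} - \frac{N}{48} = - \frac{25 N}{48}$)
$\left(-58 + \left(\left(-133 + q{\left(1 \right)}\right) + W\right)\right) \left(-126\right) = \left(-58 + \left(\left(-133 - \frac{25}{48}\right) + 95\right)\right) \left(-126\right) = \left(-58 + \left(- \frac{6409}{48} + 95\right)\right) \left(-126\right) = \left(-58 - \frac{1849}{48}\right) \left(-126\right) = \left(- \frac{4633}{48}\right) \left(-126\right) = \frac{97293}{8}$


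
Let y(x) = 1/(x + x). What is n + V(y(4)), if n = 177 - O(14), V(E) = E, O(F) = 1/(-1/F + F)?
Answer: 276203/1560 ≈ 177.05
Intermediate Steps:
O(F) = 1/(F - 1/F)
y(x) = 1/(2*x)
n = 34501/195 (n = 177 - 14/(-1 + 14²) = 177 - 14/(-1 + 196) = 177 - 14/195 = 34501/195 ≈ 176.93)
n + V(y(4)) = 34501/195 + (½)/4 = 34501/195 + (½)*(¼) = 34501/195 + ⅛ = 276203/1560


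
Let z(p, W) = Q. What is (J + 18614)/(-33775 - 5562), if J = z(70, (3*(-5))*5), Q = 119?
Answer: -18733/39337 ≈ -0.47622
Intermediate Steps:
z(p, W) = 119
J = 119
(J + 18614)/(-33775 - 5562) = (119 + 18614)/(-33775 - 5562) = 18733/(-39337) = 18733*(-1/39337) = -18733/39337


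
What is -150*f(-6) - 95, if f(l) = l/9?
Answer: 5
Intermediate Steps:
f(l) = l/9 (f(l) = l*(⅑) = l/9)
-150*f(-6) - 95 = -50*(-6)/3 - 95 = -150*(-⅔) - 95 = 100 - 95 = 5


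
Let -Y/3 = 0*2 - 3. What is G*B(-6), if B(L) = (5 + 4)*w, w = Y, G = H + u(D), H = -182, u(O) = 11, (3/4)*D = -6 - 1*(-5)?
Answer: -13851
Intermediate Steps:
D = -4/3 (D = 4*(-6 - 1*(-5))/3 = 4*(-6 + 5)/3 = (4/3)*(-1) = -4/3 ≈ -1.3333)
Y = 9 (Y = -3*(0*2 - 3) = -3*(0 - 3) = -3*(-3) = 9)
G = -171 (G = -182 + 11 = -171)
w = 9
B(L) = 81 (B(L) = (5 + 4)*9 = 9*9 = 81)
G*B(-6) = -171*81 = -13851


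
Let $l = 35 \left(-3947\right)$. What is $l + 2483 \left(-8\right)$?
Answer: $-158009$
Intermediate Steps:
$l = -138145$
$l + 2483 \left(-8\right) = -138145 + 2483 \left(-8\right) = -138145 - 19864 = -158009$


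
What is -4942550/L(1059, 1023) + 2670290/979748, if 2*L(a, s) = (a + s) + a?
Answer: -691179969565/219813462 ≈ -3144.4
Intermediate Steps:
L(a, s) = a + s/2 (L(a, s) = ((a + s) + a)/2 = (s + 2*a)/2 = a + s/2)
-4942550/L(1059, 1023) + 2670290/979748 = -4942550/(1059 + (½)*1023) + 2670290/979748 = -4942550/(1059 + 1023/2) + 2670290*(1/979748) = -4942550/3141/2 + 190735/69982 = -4942550*2/3141 + 190735/69982 = -9885100/3141 + 190735/69982 = -691179969565/219813462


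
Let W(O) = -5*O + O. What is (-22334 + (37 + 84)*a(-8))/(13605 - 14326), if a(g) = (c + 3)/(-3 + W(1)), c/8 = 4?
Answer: 3277/103 ≈ 31.816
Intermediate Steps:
W(O) = -4*O
c = 32 (c = 8*4 = 32)
a(g) = -5 (a(g) = (32 + 3)/(-3 - 4*1) = 35/(-3 - 4) = 35/(-7) = 35*(-1/7) = -5)
(-22334 + (37 + 84)*a(-8))/(13605 - 14326) = (-22334 + (37 + 84)*(-5))/(13605 - 14326) = (-22334 + 121*(-5))/(-721) = (-22334 - 605)*(-1/721) = -22939*(-1/721) = 3277/103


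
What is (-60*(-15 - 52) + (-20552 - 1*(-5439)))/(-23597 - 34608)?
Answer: 11093/58205 ≈ 0.19058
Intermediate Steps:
(-60*(-15 - 52) + (-20552 - 1*(-5439)))/(-23597 - 34608) = (-60*(-67) + (-20552 + 5439))/(-58205) = (4020 - 15113)*(-1/58205) = -11093*(-1/58205) = 11093/58205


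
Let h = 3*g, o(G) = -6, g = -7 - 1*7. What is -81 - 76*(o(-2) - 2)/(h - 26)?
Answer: -1529/17 ≈ -89.941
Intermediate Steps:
g = -14 (g = -7 - 7 = -14)
h = -42 (h = 3*(-14) = -42)
-81 - 76*(o(-2) - 2)/(h - 26) = -81 - 76*(-6 - 2)/(-42 - 26) = -81 - (-608)/(-68) = -81 - (-608)*(-1)/68 = -81 - 76*2/17 = -81 - 152/17 = -1529/17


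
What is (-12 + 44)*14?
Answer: 448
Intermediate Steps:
(-12 + 44)*14 = 32*14 = 448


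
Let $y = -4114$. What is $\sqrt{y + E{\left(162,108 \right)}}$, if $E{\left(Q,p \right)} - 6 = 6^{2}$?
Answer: $2 i \sqrt{1018} \approx 63.812 i$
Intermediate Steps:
$E{\left(Q,p \right)} = 42$ ($E{\left(Q,p \right)} = 6 + 6^{2} = 6 + 36 = 42$)
$\sqrt{y + E{\left(162,108 \right)}} = \sqrt{-4114 + 42} = \sqrt{-4072} = 2 i \sqrt{1018}$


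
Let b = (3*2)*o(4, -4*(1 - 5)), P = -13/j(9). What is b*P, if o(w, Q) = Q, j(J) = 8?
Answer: -156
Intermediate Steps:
P = -13/8 ≈ -1.6250
b = 96 (b = (3*2)*(-4*(1 - 5)) = 6*(-4*(-4)) = 6*16 = 96)
b*P = 96*(-13/8) = -156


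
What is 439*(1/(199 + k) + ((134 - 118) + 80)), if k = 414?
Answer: 25834711/613 ≈ 42145.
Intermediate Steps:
439*(1/(199 + k) + ((134 - 118) + 80)) = 439*(1/(199 + 414) + ((134 - 118) + 80)) = 439*(1/613 + (16 + 80)) = 439*(1/613 + 96) = 439*(58849/613) = 25834711/613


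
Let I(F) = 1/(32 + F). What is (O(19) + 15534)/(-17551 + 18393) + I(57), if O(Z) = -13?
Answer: 1382211/74938 ≈ 18.445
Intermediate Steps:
(O(19) + 15534)/(-17551 + 18393) + I(57) = (-13 + 15534)/(-17551 + 18393) + 1/(32 + 57) = 15521/842 + 1/89 = 1382211/74938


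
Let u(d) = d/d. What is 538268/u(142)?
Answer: 538268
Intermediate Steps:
u(d) = 1
538268/u(142) = 538268/1 = 538268*1 = 538268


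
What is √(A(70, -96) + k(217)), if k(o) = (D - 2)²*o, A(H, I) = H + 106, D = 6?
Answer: 8*√57 ≈ 60.399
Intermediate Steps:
A(H, I) = 106 + H
k(o) = 16*o (k(o) = (6 - 2)²*o = 4²*o = 16*o)
√(A(70, -96) + k(217)) = √((106 + 70) + 16*217) = √(176 + 3472) = √3648 = 8*√57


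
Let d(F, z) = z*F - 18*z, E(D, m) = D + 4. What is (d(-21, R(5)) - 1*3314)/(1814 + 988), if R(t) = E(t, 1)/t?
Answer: -16921/14010 ≈ -1.2078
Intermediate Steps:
E(D, m) = 4 + D
R(t) = (4 + t)/t
d(F, z) = -18*z + F*z (d(F, z) = F*z - 18*z = -18*z + F*z)
(d(-21, R(5)) - 1*3314)/(1814 + 988) = (((4 + 5)/5)*(-18 - 21) - 1*3314)/(1814 + 988) = (((⅕)*9)*(-39) - 3314)/2802 = ((9/5)*(-39) - 3314)*(1/2802) = (-351/5 - 3314)*(1/2802) = -16921/5*1/2802 = -16921/14010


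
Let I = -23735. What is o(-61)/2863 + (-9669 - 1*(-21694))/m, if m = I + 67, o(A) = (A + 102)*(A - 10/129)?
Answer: -12086844227/8741231436 ≈ -1.3827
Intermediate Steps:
o(A) = (102 + A)*(-10/129 + A) (o(A) = (102 + A)*(A - 10*1/129) = (102 + A)*(A - 10/129) = (102 + A)*(-10/129 + A))
m = -23668 (m = -23735 + 67 = -23668)
o(-61)/2863 + (-9669 - 1*(-21694))/m = (-340/43 + (-61)**2 + (13148/129)*(-61))/2863 + (-9669 - 1*(-21694))/(-23668) = (-340/43 + 3721 - 802028/129)*(1/2863) + (-9669 + 21694)*(-1/23668) = -323039/129*1/2863 + 12025*(-1/23668) = -323039/369327 - 12025/23668 = -12086844227/8741231436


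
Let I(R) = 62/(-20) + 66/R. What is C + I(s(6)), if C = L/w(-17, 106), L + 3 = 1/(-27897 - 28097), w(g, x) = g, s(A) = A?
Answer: 19219943/2379745 ≈ 8.0765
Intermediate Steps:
L = -167983/55994 (L = -3 + 1/(-27897 - 28097) = -3 + 1/(-55994) = -3 - 1/55994 = -167983/55994 ≈ -3.0000)
I(R) = -31/10 + 66/R (I(R) = 62*(-1/20) + 66/R = -31/10 + 66/R)
C = 167983/951898 (C = -167983/55994/(-17) = -167983/55994*(-1/17) = 167983/951898 ≈ 0.17647)
C + I(s(6)) = 167983/951898 + (-31/10 + 66/6) = 167983/951898 + (-31/10 + 66*(⅙)) = 167983/951898 + (-31/10 + 11) = 167983/951898 + 79/10 = 19219943/2379745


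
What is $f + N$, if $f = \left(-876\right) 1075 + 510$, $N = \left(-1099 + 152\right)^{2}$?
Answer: $-44381$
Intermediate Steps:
$N = 896809$ ($N = \left(-947\right)^{2} = 896809$)
$f = -941190$ ($f = -941700 + 510 = -941190$)
$f + N = -941190 + 896809 = -44381$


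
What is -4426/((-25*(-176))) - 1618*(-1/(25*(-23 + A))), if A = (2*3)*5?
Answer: 126893/15400 ≈ 8.2398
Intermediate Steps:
A = 30 (A = 6*5 = 30)
-4426/((-25*(-176))) - 1618*(-1/(25*(-23 + A))) = -4426/((-25*(-176))) - 1618*(-1/(25*(-23 + 30))) = -4426/4400 - 1618/((-25*7)) = -4426*1/4400 - 1618/(-175) = -2213/2200 - 1618*(-1/175) = -2213/2200 + 1618/175 = 126893/15400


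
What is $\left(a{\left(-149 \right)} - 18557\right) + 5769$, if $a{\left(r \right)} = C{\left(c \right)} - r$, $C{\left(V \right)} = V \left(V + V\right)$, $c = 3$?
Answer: $-12621$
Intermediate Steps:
$C{\left(V \right)} = 2 V^{2}$ ($C{\left(V \right)} = V 2 V = 2 V^{2}$)
$a{\left(r \right)} = 18 - r$ ($a{\left(r \right)} = 2 \cdot 3^{2} - r = 2 \cdot 9 - r = 18 - r$)
$\left(a{\left(-149 \right)} - 18557\right) + 5769 = \left(\left(18 - -149\right) - 18557\right) + 5769 = \left(\left(18 + 149\right) - 18557\right) + 5769 = \left(167 - 18557\right) + 5769 = -18390 + 5769 = -12621$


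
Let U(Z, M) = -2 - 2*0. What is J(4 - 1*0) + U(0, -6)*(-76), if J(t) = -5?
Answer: 147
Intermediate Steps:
U(Z, M) = -2 (U(Z, M) = -2 + 0 = -2)
J(4 - 1*0) + U(0, -6)*(-76) = -5 - 2*(-76) = -5 + 152 = 147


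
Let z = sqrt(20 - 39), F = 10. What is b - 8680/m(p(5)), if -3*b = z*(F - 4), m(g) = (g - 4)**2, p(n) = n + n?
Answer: -2170/9 - 2*I*sqrt(19) ≈ -241.11 - 8.7178*I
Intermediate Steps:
p(n) = 2*n
z = I*sqrt(19) (z = sqrt(-19) = I*sqrt(19) ≈ 4.3589*I)
m(g) = (-4 + g)**2
b = -2*I*sqrt(19) (b = -I*sqrt(19)*(10 - 4)/3 = -I*sqrt(19)*6/3 = -2*I*sqrt(19) ≈ -8.7178*I)
b - 8680/m(p(5)) = -2*I*sqrt(19) - 8680/((-4 + 2*5)**2) = -2*I*sqrt(19) - 8680/((-4 + 10)**2) = -2*I*sqrt(19) - 8680/(6**2) = -2*I*sqrt(19) - 8680/36 = -2*I*sqrt(19) - 1*2170/9 = -2*I*sqrt(19) - 2170/9 = -2170/9 - 2*I*sqrt(19)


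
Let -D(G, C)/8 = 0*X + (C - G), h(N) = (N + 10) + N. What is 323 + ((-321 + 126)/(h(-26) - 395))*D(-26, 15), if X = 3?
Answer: 77191/437 ≈ 176.64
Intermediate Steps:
h(N) = 10 + 2*N (h(N) = (10 + N) + N = 10 + 2*N)
D(G, C) = -8*C + 8*G (D(G, C) = -8*(0*3 + (C - G)) = -8*(0 + (C - G)) = -8*(C - G) = -8*C + 8*G)
323 + ((-321 + 126)/(h(-26) - 395))*D(-26, 15) = 323 + ((-321 + 126)/((10 + 2*(-26)) - 395))*(-8*15 + 8*(-26)) = 323 + (-195/((10 - 52) - 395))*(-120 - 208) = 323 - 195/(-42 - 395)*(-328) = 323 - 195/(-437)*(-328) = 323 - 195*(-1/437)*(-328) = 323 + (195/437)*(-328) = 323 - 63960/437 = 77191/437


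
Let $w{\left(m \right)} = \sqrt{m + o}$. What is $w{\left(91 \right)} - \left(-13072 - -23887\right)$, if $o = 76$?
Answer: $-10815 + \sqrt{167} \approx -10802.0$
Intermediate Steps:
$w{\left(m \right)} = \sqrt{76 + m}$ ($w{\left(m \right)} = \sqrt{m + 76} = \sqrt{76 + m}$)
$w{\left(91 \right)} - \left(-13072 - -23887\right) = \sqrt{76 + 91} - \left(-13072 - -23887\right) = \sqrt{167} - \left(-13072 + 23887\right) = \sqrt{167} - 10815 = -10815 + \sqrt{167}$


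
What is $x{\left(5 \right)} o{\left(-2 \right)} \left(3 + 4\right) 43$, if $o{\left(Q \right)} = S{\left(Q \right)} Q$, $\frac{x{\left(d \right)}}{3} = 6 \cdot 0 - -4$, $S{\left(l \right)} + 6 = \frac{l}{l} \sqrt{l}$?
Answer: $43344 - 7224 i \sqrt{2} \approx 43344.0 - 10216.0 i$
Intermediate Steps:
$S{\left(l \right)} = -6 + \sqrt{l}$ ($S{\left(l \right)} = -6 + \frac{l}{l} \sqrt{l} = -6 + 1 \sqrt{l} = -6 + \sqrt{l}$)
$x{\left(d \right)} = 12$ ($x{\left(d \right)} = 3 \left(6 \cdot 0 - -4\right) = 3 \left(0 + 4\right) = 3 \cdot 4 = 12$)
$o{\left(Q \right)} = Q \left(-6 + \sqrt{Q}\right)$ ($o{\left(Q \right)} = \left(-6 + \sqrt{Q}\right) Q = Q \left(-6 + \sqrt{Q}\right)$)
$x{\left(5 \right)} o{\left(-2 \right)} \left(3 + 4\right) 43 = 12 - 2 \left(-6 + \sqrt{-2}\right) \left(3 + 4\right) 43 = 12 - 2 \left(-6 + i \sqrt{2}\right) 7 \cdot 43 = 12 \left(12 - 2 i \sqrt{2}\right) 7 \cdot 43 = 12 \left(84 - 14 i \sqrt{2}\right) 43 = \left(1008 - 168 i \sqrt{2}\right) 43 = 43344 - 7224 i \sqrt{2}$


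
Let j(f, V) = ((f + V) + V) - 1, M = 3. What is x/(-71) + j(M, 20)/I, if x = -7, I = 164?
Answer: 2065/5822 ≈ 0.35469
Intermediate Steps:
j(f, V) = -1 + f + 2*V (j(f, V) = ((V + f) + V) - 1 = (f + 2*V) - 1 = -1 + f + 2*V)
x/(-71) + j(M, 20)/I = -7/(-71) + (-1 + 3 + 2*20)/164 = -7*(-1/71) + (-1 + 3 + 40)*(1/164) = 7/71 + 42*(1/164) = 7/71 + 21/82 = 2065/5822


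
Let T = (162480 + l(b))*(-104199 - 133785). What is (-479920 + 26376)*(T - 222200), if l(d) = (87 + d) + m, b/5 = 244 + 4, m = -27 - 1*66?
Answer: 17670770328446144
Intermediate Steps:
m = -93 (m = -27 - 66 = -93)
b = 1240 (b = 5*(244 + 4) = 5*248 = 1240)
l(d) = -6 + d (l(d) = (87 + d) - 93 = -6 + d)
T = -38961312576 (T = (162480 + (-6 + 1240))*(-104199 - 133785) = (162480 + 1234)*(-237984) = 163714*(-237984) = -38961312576)
(-479920 + 26376)*(T - 222200) = (-479920 + 26376)*(-38961312576 - 222200) = -453544*(-38961534776) = 17670770328446144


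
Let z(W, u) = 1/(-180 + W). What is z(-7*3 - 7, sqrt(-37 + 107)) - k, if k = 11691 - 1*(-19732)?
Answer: -6535985/208 ≈ -31423.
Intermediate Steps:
k = 31423 (k = 11691 + 19732 = 31423)
z(-7*3 - 7, sqrt(-37 + 107)) - k = 1/(-180 + (-7*3 - 7)) - 1*31423 = 1/(-180 + (-21 - 7)) - 31423 = 1/(-180 - 28) - 31423 = 1/(-208) - 31423 = -1/208 - 31423 = -6535985/208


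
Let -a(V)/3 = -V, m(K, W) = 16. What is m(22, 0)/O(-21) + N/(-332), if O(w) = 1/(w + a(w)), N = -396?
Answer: -111453/83 ≈ -1342.8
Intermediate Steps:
a(V) = 3*V (a(V) = -(-3)*V = 3*V)
O(w) = 1/(4*w) (O(w) = 1/(w + 3*w) = 1/(4*w))
m(22, 0)/O(-21) + N/(-332) = 16/(((1/4)/(-21))) - 396/(-332) = 16/(((1/4)*(-1/21))) - 396*(-1/332) = 16/(-1/84) + 99/83 = 16*(-84) + 99/83 = -1344 + 99/83 = -111453/83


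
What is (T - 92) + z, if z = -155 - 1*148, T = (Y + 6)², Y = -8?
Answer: -391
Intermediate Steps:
T = 4 (T = (-8 + 6)² = (-2)² = 4)
z = -303 (z = -155 - 148 = -303)
(T - 92) + z = (4 - 92) - 303 = -88 - 303 = -391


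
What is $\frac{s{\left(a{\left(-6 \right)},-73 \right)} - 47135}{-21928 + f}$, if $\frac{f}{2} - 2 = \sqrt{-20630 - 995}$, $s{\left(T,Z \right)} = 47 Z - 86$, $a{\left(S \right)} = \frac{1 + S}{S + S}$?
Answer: $\frac{277623612}{120187069} + \frac{126630 i \sqrt{865}}{120187069} \approx 2.3099 + 0.030988 i$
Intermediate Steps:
$a{\left(S \right)} = \frac{1 + S}{2 S}$
$s{\left(T,Z \right)} = -86 + 47 Z$
$f = 4 + 10 i \sqrt{865}$ ($f = 4 + 2 \sqrt{-20630 - 995} = 4 + 2 \sqrt{-21625} = 4 + 2 \cdot 5 i \sqrt{865} = 4 + 10 i \sqrt{865} \approx 4.0 + 294.11 i$)
$\frac{s{\left(a{\left(-6 \right)},-73 \right)} - 47135}{-21928 + f} = \frac{\left(-86 + 47 \left(-73\right)\right) - 47135}{-21928 + \left(4 + 10 i \sqrt{865}\right)} = \frac{\left(-86 - 3431\right) - 47135}{-21924 + 10 i \sqrt{865}} = \frac{-3517 - 47135}{-21924 + 10 i \sqrt{865}} = - \frac{50652}{-21924 + 10 i \sqrt{865}}$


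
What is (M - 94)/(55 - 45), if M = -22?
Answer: -58/5 ≈ -11.600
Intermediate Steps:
(M - 94)/(55 - 45) = (-22 - 94)/(55 - 45) = -116/10 = -116*⅒ = -58/5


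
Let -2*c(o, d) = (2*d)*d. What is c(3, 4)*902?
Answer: -14432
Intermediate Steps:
c(o, d) = -d**2 (c(o, d) = -2*d*d/2 = -d**2)
c(3, 4)*902 = -1*4**2*902 = -1*16*902 = -16*902 = -14432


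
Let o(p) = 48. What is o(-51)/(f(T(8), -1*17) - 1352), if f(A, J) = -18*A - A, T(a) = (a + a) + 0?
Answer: -2/69 ≈ -0.028986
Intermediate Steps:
T(a) = 2*a (T(a) = 2*a + 0 = 2*a)
f(A, J) = -19*A
o(-51)/(f(T(8), -1*17) - 1352) = 48/(-38*8 - 1352) = 48/(-19*16 - 1352) = 48/(-304 - 1352) = 48/(-1656) = 48*(-1/1656) = -2/69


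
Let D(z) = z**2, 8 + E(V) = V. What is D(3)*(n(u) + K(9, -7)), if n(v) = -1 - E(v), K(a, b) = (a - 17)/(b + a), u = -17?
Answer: 180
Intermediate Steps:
E(V) = -8 + V
K(a, b) = (-17 + a)/(a + b)
n(v) = 7 - v (n(v) = -1 - (-8 + v) = -1 + (8 - v) = 7 - v)
D(3)*(n(u) + K(9, -7)) = 3**2*((7 - 1*(-17)) + (-17 + 9)/(9 - 7)) = 9*((7 + 17) - 8/2) = 9*(24 + (1/2)*(-8)) = 9*(24 - 4) = 9*20 = 180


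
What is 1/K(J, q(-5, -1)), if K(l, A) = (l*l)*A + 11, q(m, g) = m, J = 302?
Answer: -1/456009 ≈ -2.1929e-6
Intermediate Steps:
K(l, A) = 11 + A*l² (K(l, A) = l²*A + 11 = A*l² + 11 = 11 + A*l²)
1/K(J, q(-5, -1)) = 1/(11 - 5*302²) = 1/(11 - 5*91204) = 1/(11 - 456020) = 1/(-456009) = -1/456009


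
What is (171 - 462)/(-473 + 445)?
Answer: 291/28 ≈ 10.393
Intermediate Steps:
(171 - 462)/(-473 + 445) = -291/(-28) = -291*(-1/28) = 291/28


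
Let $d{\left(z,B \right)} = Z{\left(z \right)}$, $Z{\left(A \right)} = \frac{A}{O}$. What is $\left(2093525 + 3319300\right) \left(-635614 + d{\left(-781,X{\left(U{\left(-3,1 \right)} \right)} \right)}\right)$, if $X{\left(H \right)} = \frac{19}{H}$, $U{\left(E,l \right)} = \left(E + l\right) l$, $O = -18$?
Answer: $- \frac{6880464986175}{2} \approx -3.4402 \cdot 10^{12}$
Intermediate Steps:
$Z{\left(A \right)} = - \frac{A}{18}$ ($Z{\left(A \right)} = \frac{A}{-18} = A \left(- \frac{1}{18}\right) = - \frac{A}{18}$)
$U{\left(E,l \right)} = l \left(E + l\right)$
$d{\left(z,B \right)} = - \frac{z}{18}$
$\left(2093525 + 3319300\right) \left(-635614 + d{\left(-781,X{\left(U{\left(-3,1 \right)} \right)} \right)}\right) = \left(2093525 + 3319300\right) \left(-635614 - - \frac{781}{18}\right) = 5412825 \left(-635614 + \frac{781}{18}\right) = 5412825 \left(- \frac{11440271}{18}\right) = - \frac{6880464986175}{2}$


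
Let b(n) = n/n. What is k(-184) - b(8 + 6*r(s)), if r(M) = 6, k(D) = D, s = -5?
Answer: -185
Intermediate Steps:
b(n) = 1
k(-184) - b(8 + 6*r(s)) = -184 - 1*1 = -184 - 1 = -185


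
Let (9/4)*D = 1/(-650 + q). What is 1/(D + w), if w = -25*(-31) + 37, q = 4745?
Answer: 36855/29926264 ≈ 0.0012315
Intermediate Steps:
w = 812 (w = 775 + 37 = 812)
D = 4/36855 (D = 4/(9*(-650 + 4745)) = (4/9)/4095 = (4/9)*(1/4095) = 4/36855 ≈ 0.00010853)
1/(D + w) = 1/(4/36855 + 812) = 1/(29926264/36855) = 36855/29926264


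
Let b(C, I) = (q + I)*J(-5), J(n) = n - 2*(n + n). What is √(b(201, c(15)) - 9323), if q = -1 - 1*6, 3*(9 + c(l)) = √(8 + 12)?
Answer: √(-9563 + 10*√5) ≈ 97.676*I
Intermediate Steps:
c(l) = -9 + 2*√5/3 (c(l) = -9 + √(8 + 12)/3 = -9 + √20/3 = -9 + (2*√5)/3 = -9 + 2*√5/3)
J(n) = -3*n (J(n) = n - 4*n = -3*n)
q = -7 (q = -1 - 6 = -7)
b(C, I) = -105 + 15*I (b(C, I) = (-7 + I)*(-3*(-5)) = (-7 + I)*15 = -105 + 15*I)
√(b(201, c(15)) - 9323) = √((-105 + 15*(-9 + 2*√5/3)) - 9323) = √((-105 + (-135 + 10*√5)) - 9323) = √((-240 + 10*√5) - 9323) = √(-9563 + 10*√5)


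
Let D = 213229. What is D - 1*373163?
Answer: -159934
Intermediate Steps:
D - 1*373163 = 213229 - 1*373163 = 213229 - 373163 = -159934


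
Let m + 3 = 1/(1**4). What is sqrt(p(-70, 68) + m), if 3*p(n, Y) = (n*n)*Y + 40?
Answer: 33*sqrt(102) ≈ 333.28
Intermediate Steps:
m = -2 (m = -3 + 1/(1**4) = -3 + 1/1 = -3 + 1 = -2)
p(n, Y) = 40/3 + Y*n**2/3 (p(n, Y) = ((n*n)*Y + 40)/3 = (n**2*Y + 40)/3 = (Y*n**2 + 40)/3 = (40 + Y*n**2)/3 = 40/3 + Y*n**2/3)
sqrt(p(-70, 68) + m) = sqrt((40/3 + (1/3)*68*(-70)**2) - 2) = sqrt((40/3 + (1/3)*68*4900) - 2) = sqrt((40/3 + 333200/3) - 2) = sqrt(111080 - 2) = sqrt(111078) = 33*sqrt(102)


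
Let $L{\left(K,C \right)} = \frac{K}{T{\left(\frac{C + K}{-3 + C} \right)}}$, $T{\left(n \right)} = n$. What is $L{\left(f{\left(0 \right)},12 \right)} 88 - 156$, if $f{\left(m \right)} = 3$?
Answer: $\frac{12}{5} \approx 2.4$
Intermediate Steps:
$L{\left(K,C \right)} = \frac{K \left(-3 + C\right)}{C + K}$ ($L{\left(K,C \right)} = \frac{K}{\left(C + K\right) \frac{1}{-3 + C}} = \frac{K}{\frac{1}{-3 + C} \left(C + K\right)} = K \frac{-3 + C}{C + K} = \frac{K \left(-3 + C\right)}{C + K}$)
$L{\left(f{\left(0 \right)},12 \right)} 88 - 156 = \frac{3 \left(-3 + 12\right)}{12 + 3} \cdot 88 - 156 = 3 \cdot \frac{1}{15} \cdot 9 \cdot 88 - 156 = \frac{9}{5} \cdot 88 - 156 = \frac{792}{5} - 156 = \frac{12}{5}$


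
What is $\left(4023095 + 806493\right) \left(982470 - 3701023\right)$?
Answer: $-13129490946164$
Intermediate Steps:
$\left(4023095 + 806493\right) \left(982470 - 3701023\right) = 4829588 \left(-2718553\right) = -13129490946164$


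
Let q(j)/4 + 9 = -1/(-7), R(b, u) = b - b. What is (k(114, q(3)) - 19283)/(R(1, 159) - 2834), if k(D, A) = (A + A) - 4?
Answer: 135505/19838 ≈ 6.8306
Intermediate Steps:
R(b, u) = 0
q(j) = -248/7 (q(j) = -36 + 4*(-1/(-7)) = -36 + 4*(-1*(-⅐)) = -36 + 4*(⅐) = -36 + 4/7 = -248/7)
k(D, A) = -4 + 2*A (k(D, A) = 2*A - 4 = -4 + 2*A)
(k(114, q(3)) - 19283)/(R(1, 159) - 2834) = ((-4 + 2*(-248/7)) - 19283)/(0 - 2834) = ((-4 - 496/7) - 19283)/(-2834) = (-524/7 - 19283)*(-1/2834) = -135505/7*(-1/2834) = 135505/19838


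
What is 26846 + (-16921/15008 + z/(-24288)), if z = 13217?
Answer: 76446419275/2847768 ≈ 26844.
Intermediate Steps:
26846 + (-16921/15008 + z/(-24288)) = 26846 + (-16921/15008 + 13217/(-24288)) = 26846 + (-16921*1/15008 + 13217*(-1/24288)) = 26846 + (-16921/15008 - 13217/24288) = 26846 - 4760453/2847768 = 76446419275/2847768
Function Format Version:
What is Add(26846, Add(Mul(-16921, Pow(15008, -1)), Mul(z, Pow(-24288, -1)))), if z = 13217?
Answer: Rational(76446419275, 2847768) ≈ 26844.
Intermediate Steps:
Add(26846, Add(Mul(-16921, Pow(15008, -1)), Mul(z, Pow(-24288, -1)))) = Add(26846, Add(Mul(-16921, Pow(15008, -1)), Mul(13217, Pow(-24288, -1)))) = Add(26846, Add(Mul(-16921, Rational(1, 15008)), Mul(13217, Rational(-1, 24288)))) = Add(26846, Add(Rational(-16921, 15008), Rational(-13217, 24288))) = Add(26846, Rational(-4760453, 2847768)) = Rational(76446419275, 2847768)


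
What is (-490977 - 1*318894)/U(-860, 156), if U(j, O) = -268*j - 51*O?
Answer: -809871/222524 ≈ -3.6395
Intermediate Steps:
(-490977 - 1*318894)/U(-860, 156) = (-490977 - 1*318894)/(-268*(-860) - 51*156) = (-490977 - 318894)/(230480 - 7956) = -809871/222524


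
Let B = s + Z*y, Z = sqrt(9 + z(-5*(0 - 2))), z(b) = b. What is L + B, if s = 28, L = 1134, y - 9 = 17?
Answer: 1162 + 26*sqrt(19) ≈ 1275.3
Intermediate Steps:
y = 26 (y = 9 + 17 = 26)
Z = sqrt(19) (Z = sqrt(9 - 5*(0 - 2)) = sqrt(9 - 5*(-2)) = sqrt(9 + 10) = sqrt(19) ≈ 4.3589)
B = 28 + 26*sqrt(19) (B = 28 + sqrt(19)*26 = 28 + 26*sqrt(19) ≈ 141.33)
L + B = 1134 + (28 + 26*sqrt(19)) = 1162 + 26*sqrt(19)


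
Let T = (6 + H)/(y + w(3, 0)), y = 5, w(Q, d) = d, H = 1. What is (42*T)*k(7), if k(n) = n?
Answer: 2058/5 ≈ 411.60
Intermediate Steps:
T = 7/5 (T = (6 + 1)/(5 + 0) = 7/5 ≈ 1.4000)
(42*T)*k(7) = (42*(7/5))*7 = (294/5)*7 = 2058/5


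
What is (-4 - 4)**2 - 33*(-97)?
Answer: 3265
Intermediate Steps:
(-4 - 4)**2 - 33*(-97) = (-8)**2 + 3201 = 64 + 3201 = 3265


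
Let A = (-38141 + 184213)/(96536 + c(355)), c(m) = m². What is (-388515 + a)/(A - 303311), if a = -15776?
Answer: 89979409251/67505053399 ≈ 1.3329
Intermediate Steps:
A = 146072/222561 (A = (-38141 + 184213)/(96536 + 355²) = 146072/(96536 + 126025) = 146072/222561 ≈ 0.65632)
(-388515 + a)/(A - 303311) = (-388515 - 15776)/(146072/222561 - 303311) = -404291/(-67505053399/222561) = -404291*(-222561/67505053399) = 89979409251/67505053399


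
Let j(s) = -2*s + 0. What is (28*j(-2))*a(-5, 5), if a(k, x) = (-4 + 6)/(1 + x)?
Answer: 112/3 ≈ 37.333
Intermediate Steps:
j(s) = -2*s
a(k, x) = 2/(1 + x)
(28*j(-2))*a(-5, 5) = (28*(-2*(-2)))*(2/(1 + 5)) = (28*4)*(2/6) = 112*(2*(⅙)) = 112*(⅓) = 112/3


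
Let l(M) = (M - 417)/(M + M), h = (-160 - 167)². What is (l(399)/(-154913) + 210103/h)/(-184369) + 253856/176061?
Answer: 34370502269381051277670/23837725827950713032123 ≈ 1.4419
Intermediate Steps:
h = 106929 (h = (-327)² = 106929)
l(M) = (-417 + M)/(2*M) (l(M) = (-417 + M)/((2*M)) = (-417 + M)*(1/(2*M)) = (-417 + M)/(2*M))
(l(399)/(-154913) + 210103/h)/(-184369) + 253856/176061 = (((½)*(-417 + 399)/399)/(-154913) + 210103/106929)/(-184369) + 253856/176061 = (((½)*(1/399)*(-18))*(-1/154913) + 210103*(1/106929))*(-1/184369) + 253856*(1/176061) = (-3/133*(-1/154913) + 210103/106929)*(-1/184369) + 253856/176061 = (3/20603429 + 210103/106929)*(-1/184369) + 253856/176061 = (4328842563974/2203104059541)*(-1/184369) + 253856/176061 = -4328842563974/406184092353514629 + 253856/176061 = 34370502269381051277670/23837725827950713032123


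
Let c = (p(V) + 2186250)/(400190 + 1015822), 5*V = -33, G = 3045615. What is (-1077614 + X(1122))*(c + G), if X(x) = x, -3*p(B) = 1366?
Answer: -3481883425864457452/1062009 ≈ -3.2786e+12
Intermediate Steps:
V = -33/5 (V = (1/5)*(-33) = -33/5 ≈ -6.6000)
p(B) = -1366/3 (p(B) = -1/3*1366 = -1366/3)
c = 1639346/1062009 (c = (-1366/3 + 2186250)/(400190 + 1015822) = (6557384/3)/1416012 = (6557384/3)*(1/1416012) = 1639346/1062009 ≈ 1.5436)
(-1077614 + X(1122))*(c + G) = (-1077614 + 1122)*(1639346/1062009 + 3045615) = -1076492*3234472179881/1062009 = -3481883425864457452/1062009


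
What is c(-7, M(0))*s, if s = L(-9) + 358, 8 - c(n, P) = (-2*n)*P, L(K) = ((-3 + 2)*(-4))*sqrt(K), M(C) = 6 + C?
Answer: -27208 - 912*I ≈ -27208.0 - 912.0*I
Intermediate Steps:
L(K) = 4*sqrt(K) (L(K) = (-1*(-4))*sqrt(K) = 4*sqrt(K))
c(n, P) = 8 + 2*P*n (c(n, P) = 8 - (-2*n)*P = 8 - (-2)*P*n = 8 + 2*P*n)
s = 358 + 12*I (s = 4*sqrt(-9) + 358 = 4*(3*I) + 358 = 12*I + 358 = 358 + 12*I ≈ 358.0 + 12.0*I)
c(-7, M(0))*s = (8 + 2*(6 + 0)*(-7))*(358 + 12*I) = (8 + 2*6*(-7))*(358 + 12*I) = (8 - 84)*(358 + 12*I) = -76*(358 + 12*I) = -27208 - 912*I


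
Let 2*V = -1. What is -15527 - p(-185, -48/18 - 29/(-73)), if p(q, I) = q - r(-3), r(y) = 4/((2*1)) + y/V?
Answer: -15334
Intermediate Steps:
V = -½ (V = (½)*(-1) = -½ ≈ -0.50000)
r(y) = 2 - 2*y (r(y) = 4/((2*1)) + y/(-½) = 4/2 + y*(-2) = 4*(½) - 2*y = 2 - 2*y)
p(q, I) = -8 + q (p(q, I) = q - (2 - 2*(-3)) = q - (2 + 6) = q - 1*8 = q - 8 = -8 + q)
-15527 - p(-185, -48/18 - 29/(-73)) = -15527 - (-8 - 185) = -15527 - 1*(-193) = -15527 + 193 = -15334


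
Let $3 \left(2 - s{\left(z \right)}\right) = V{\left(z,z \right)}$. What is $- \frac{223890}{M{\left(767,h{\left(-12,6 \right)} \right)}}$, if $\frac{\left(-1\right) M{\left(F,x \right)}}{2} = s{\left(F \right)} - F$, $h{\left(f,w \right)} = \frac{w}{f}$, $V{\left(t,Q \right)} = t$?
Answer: $- \frac{335835}{3062} \approx -109.68$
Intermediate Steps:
$s{\left(z \right)} = 2 - \frac{z}{3}$
$M{\left(F,x \right)} = -4 + \frac{8 F}{3}$ ($M{\left(F,x \right)} = - 2 \left(\left(2 - \frac{F}{3}\right) - F\right) = - 2 \left(2 - \frac{4 F}{3}\right) = -4 + \frac{8 F}{3}$)
$- \frac{223890}{M{\left(767,h{\left(-12,6 \right)} \right)}} = - \frac{223890}{-4 + \frac{8}{3} \cdot 767} = - \frac{223890}{-4 + \frac{6136}{3}} = - \frac{223890}{\frac{6124}{3}} = \left(-223890\right) \frac{3}{6124} = - \frac{335835}{3062}$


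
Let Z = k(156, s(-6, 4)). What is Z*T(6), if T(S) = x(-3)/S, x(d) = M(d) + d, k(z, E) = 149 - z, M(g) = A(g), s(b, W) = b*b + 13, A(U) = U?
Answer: 7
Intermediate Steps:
s(b, W) = 13 + b**2 (s(b, W) = b**2 + 13 = 13 + b**2)
M(g) = g
Z = -7 (Z = 149 - 1*156 = 149 - 156 = -7)
x(d) = 2*d (x(d) = d + d = 2*d)
T(S) = -6/S (T(S) = (2*(-3))/S = -6/S)
Z*T(6) = -(-42)/6 = -7*(-1) = 7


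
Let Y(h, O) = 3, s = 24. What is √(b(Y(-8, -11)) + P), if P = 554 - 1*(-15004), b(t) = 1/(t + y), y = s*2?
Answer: √40466409/51 ≈ 124.73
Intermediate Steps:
y = 48 (y = 24*2 = 48)
b(t) = 1/(48 + t) (b(t) = 1/(t + 48) = 1/(48 + t))
P = 15558 (P = 554 + 15004 = 15558)
√(b(Y(-8, -11)) + P) = √(1/(48 + 3) + 15558) = √(1/51 + 15558) = √(793459/51) = √40466409/51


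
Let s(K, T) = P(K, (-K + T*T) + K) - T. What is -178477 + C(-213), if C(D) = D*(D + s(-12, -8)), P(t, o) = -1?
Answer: -134599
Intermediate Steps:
s(K, T) = -1 - T
C(D) = D*(7 + D) (C(D) = D*(D + (-1 - 1*(-8))) = D*(D + (-1 + 8)) = D*(D + 7) = D*(7 + D))
-178477 + C(-213) = -178477 - 213*(7 - 213) = -178477 - 213*(-206) = -178477 + 43878 = -134599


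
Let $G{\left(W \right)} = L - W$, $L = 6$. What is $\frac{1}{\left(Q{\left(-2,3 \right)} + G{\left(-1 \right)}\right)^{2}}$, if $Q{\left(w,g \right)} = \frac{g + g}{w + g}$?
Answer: $\frac{1}{169} \approx 0.0059172$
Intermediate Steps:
$Q{\left(w,g \right)} = \frac{2 g}{g + w}$
$G{\left(W \right)} = 6 - W$
$\frac{1}{\left(Q{\left(-2,3 \right)} + G{\left(-1 \right)}\right)^{2}} = \frac{1}{\left(2 \cdot 3 \frac{1}{3 - 2} + \left(6 - -1\right)\right)^{2}} = \frac{1}{\left(2 \cdot 3 \cdot 1^{-1} + \left(6 + 1\right)\right)^{2}} = \frac{1}{\left(2 \cdot 3 \cdot 1 + 7\right)^{2}} = \frac{1}{\left(6 + 7\right)^{2}} = \frac{1}{13^{2}} = \frac{1}{169}$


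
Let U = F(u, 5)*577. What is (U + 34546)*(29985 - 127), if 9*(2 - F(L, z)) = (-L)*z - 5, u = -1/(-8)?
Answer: 4306792565/4 ≈ 1.0767e+9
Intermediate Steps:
u = ⅛ (u = -1*(-⅛) = ⅛ ≈ 0.12500)
F(L, z) = 23/9 + L*z/9 (F(L, z) = 2 - ((-L)*z - 5)/9 = 2 - (-L*z - 5)/9 = 2 - (-5 - L*z)/9 = 2 + (5/9 + L*z/9) = 23/9 + L*z/9)
U = 12117/8 (U = (23/9 + (⅑)*(⅛)*5)*577 = (23/9 + 5/72)*577 = (21/8)*577 = 12117/8 ≈ 1514.6)
(U + 34546)*(29985 - 127) = (12117/8 + 34546)*(29985 - 127) = (288485/8)*29858 = 4306792565/4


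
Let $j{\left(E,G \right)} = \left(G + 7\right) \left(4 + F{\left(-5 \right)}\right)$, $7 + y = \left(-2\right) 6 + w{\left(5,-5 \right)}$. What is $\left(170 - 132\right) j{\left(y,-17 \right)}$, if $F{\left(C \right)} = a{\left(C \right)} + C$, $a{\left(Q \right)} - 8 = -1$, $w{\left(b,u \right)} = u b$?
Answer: $-2280$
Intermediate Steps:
$w{\left(b,u \right)} = b u$
$a{\left(Q \right)} = 7$ ($a{\left(Q \right)} = 8 - 1 = 7$)
$y = -44$ ($y = -7 + \left(\left(-2\right) 6 + 5 \left(-5\right)\right) = -7 - 37 = -44$)
$F{\left(C \right)} = 7 + C$
$j{\left(E,G \right)} = 42 + 6 G$ ($j{\left(E,G \right)} = \left(G + 7\right) \left(4 + \left(7 - 5\right)\right) = \left(7 + G\right) \left(4 + 2\right) = \left(7 + G\right) 6 = 42 + 6 G$)
$\left(170 - 132\right) j{\left(y,-17 \right)} = \left(170 - 132\right) \left(42 + 6 \left(-17\right)\right) = 38 \left(42 - 102\right) = 38 \left(-60\right) = -2280$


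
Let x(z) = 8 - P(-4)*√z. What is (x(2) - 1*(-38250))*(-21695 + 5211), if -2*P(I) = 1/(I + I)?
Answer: -630644872 + 4121*√2/4 ≈ -6.3064e+8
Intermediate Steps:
P(I) = -1/(4*I) (P(I) = -1/(2*(I + I)) = -1/(2*I)/2 = -1/(4*I))
x(z) = 8 - √z/16 (x(z) = 8 - (-¼/(-4))*√z = 8 - (-¼*(-¼))*√z = 8 - √z/16)
(x(2) - 1*(-38250))*(-21695 + 5211) = ((8 - √2/16) - 1*(-38250))*(-21695 + 5211) = ((8 - √2/16) + 38250)*(-16484) = (38258 - √2/16)*(-16484) = -630644872 + 4121*√2/4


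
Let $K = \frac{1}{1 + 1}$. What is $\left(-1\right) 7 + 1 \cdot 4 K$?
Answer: $-5$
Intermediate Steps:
$K = \frac{1}{2} \approx 0.5$
$\left(-1\right) 7 + 1 \cdot 4 K = \left(-1\right) 7 + 1 \cdot 4 \cdot \frac{1}{2} = -7 + 4 \cdot \frac{1}{2} = -7 + 2 = -5$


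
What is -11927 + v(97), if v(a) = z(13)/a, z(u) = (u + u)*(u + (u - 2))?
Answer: -1156295/97 ≈ -11921.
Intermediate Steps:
z(u) = 2*u*(-2 + 2*u) (z(u) = (2*u)*(u + (-2 + u)) = (2*u)*(-2 + 2*u) = 2*u*(-2 + 2*u))
v(a) = 624/a (v(a) = (4*13*(-1 + 13))/a = (4*13*12)/a = 624/a)
-11927 + v(97) = -11927 + 624/97 = -1156295/97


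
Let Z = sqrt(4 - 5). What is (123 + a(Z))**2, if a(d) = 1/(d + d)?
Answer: (246 - I)**2/4 ≈ 15129.0 - 123.0*I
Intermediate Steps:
Z = I (Z = sqrt(-1) = I ≈ 1.0*I)
a(d) = 1/(2*d)
(123 + a(Z))**2 = (123 + 1/(2*I))**2 = (123 + (-I)/2)**2 = (123 - I/2)**2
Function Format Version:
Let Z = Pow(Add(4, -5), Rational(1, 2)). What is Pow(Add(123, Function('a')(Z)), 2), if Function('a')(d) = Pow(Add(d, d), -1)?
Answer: Mul(Rational(1, 4), Pow(Add(246, Mul(-1, I)), 2)) ≈ Add(15129., Mul(-123.00, I))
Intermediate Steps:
Z = I (Z = Pow(-1, Rational(1, 2)) = I ≈ Mul(1.0000, I))
Function('a')(d) = Mul(Rational(1, 2), Pow(d, -1)) (Function('a')(d) = Pow(Mul(2, d), -1) = Mul(Rational(1, 2), Pow(d, -1)))
Pow(Add(123, Function('a')(Z)), 2) = Pow(Add(123, Mul(Rational(1, 2), Pow(I, -1))), 2) = Pow(Add(123, Mul(Rational(1, 2), Mul(-1, I))), 2) = Pow(Add(123, Mul(Rational(-1, 2), I)), 2)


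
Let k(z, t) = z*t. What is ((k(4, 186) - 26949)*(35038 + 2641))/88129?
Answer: -987378195/88129 ≈ -11204.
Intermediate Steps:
k(z, t) = t*z
((k(4, 186) - 26949)*(35038 + 2641))/88129 = ((186*4 - 26949)*(35038 + 2641))/88129 = ((744 - 26949)*37679)*(1/88129) = -26205*37679*(1/88129) = -987378195*1/88129 = -987378195/88129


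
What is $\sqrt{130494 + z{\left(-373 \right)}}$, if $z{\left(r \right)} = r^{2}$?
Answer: $\sqrt{269623} \approx 519.25$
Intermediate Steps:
$\sqrt{130494 + z{\left(-373 \right)}} = \sqrt{130494 + \left(-373\right)^{2}} = \sqrt{130494 + 139129} = \sqrt{269623}$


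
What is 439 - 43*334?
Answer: -13923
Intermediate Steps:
439 - 43*334 = 439 - 14362 = -13923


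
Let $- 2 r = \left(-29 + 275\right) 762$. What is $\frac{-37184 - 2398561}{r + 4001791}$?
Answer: $- \frac{487149}{781613} \approx -0.62326$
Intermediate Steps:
$r = -93726$ ($r = - \frac{\left(-29 + 275\right) 762}{2} = - \frac{246 \cdot 762}{2} = \left(- \frac{1}{2}\right) 187452 = -93726$)
$\frac{-37184 - 2398561}{r + 4001791} = \frac{-37184 - 2398561}{-93726 + 4001791} = - \frac{2435745}{3908065} = \left(-2435745\right) \frac{1}{3908065} = - \frac{487149}{781613}$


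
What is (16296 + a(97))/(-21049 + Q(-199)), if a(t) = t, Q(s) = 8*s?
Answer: -16393/22641 ≈ -0.72404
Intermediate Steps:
(16296 + a(97))/(-21049 + Q(-199)) = (16296 + 97)/(-21049 + 8*(-199)) = 16393/(-21049 - 1592) = 16393/(-22641) = 16393*(-1/22641) = -16393/22641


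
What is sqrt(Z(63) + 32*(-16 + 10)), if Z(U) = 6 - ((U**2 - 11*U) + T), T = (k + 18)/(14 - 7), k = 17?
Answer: I*sqrt(3467) ≈ 58.881*I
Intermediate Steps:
T = 5 (T = (17 + 18)/(14 - 7) = 35/7 = 35*(1/7) = 5)
Z(U) = 1 - U**2 + 11*U (Z(U) = 6 - ((U**2 - 11*U) + 5) = 6 - (5 + U**2 - 11*U) = 6 + (-5 - U**2 + 11*U) = 1 - U**2 + 11*U)
sqrt(Z(63) + 32*(-16 + 10)) = sqrt((1 - 1*63**2 + 11*63) + 32*(-16 + 10)) = sqrt((1 - 1*3969 + 693) + 32*(-6)) = sqrt((1 - 3969 + 693) - 192) = sqrt(-3275 - 192) = sqrt(-3467) = I*sqrt(3467)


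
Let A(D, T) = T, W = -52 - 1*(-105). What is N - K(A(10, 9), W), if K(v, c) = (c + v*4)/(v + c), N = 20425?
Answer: 1266261/62 ≈ 20424.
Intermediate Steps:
W = 53 (W = -52 + 105 = 53)
K(v, c) = (c + 4*v)/(c + v)
N - K(A(10, 9), W) = 20425 - (53 + 4*9)/(53 + 9) = 20425 - (53 + 36)/62 = 20425 - 89/62 = 1266261/62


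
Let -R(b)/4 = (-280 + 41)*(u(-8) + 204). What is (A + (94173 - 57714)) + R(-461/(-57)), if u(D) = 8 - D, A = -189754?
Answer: 57025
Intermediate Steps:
R(b) = 210320 (R(b) = -4*(-280 + 41)*((8 - 1*(-8)) + 204) = -(-956)*((8 + 8) + 204) = -(-956)*(16 + 204) = -(-956)*220 = -4*(-52580) = 210320)
(A + (94173 - 57714)) + R(-461/(-57)) = (-189754 + (94173 - 57714)) + 210320 = (-189754 + 36459) + 210320 = -153295 + 210320 = 57025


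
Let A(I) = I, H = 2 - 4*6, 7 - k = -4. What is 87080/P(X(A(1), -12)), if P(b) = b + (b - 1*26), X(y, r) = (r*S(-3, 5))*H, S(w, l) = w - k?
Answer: -43540/3709 ≈ -11.739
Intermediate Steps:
k = 11 (k = 7 - 1*(-4) = 7 + 4 = 11)
H = -22 (H = 2 - 24 = -22)
S(w, l) = -11 + w (S(w, l) = w - 1*11 = w - 11 = -11 + w)
X(y, r) = 308*r (X(y, r) = (r*(-11 - 3))*(-22) = (r*(-14))*(-22) = -14*r*(-22) = 308*r)
P(b) = -26 + 2*b (P(b) = b + (b - 26) = b + (-26 + b) = -26 + 2*b)
87080/P(X(A(1), -12)) = 87080/(-26 + 2*(308*(-12))) = 87080/(-26 + 2*(-3696)) = 87080/(-26 - 7392) = 87080/(-7418) = 87080*(-1/7418) = -43540/3709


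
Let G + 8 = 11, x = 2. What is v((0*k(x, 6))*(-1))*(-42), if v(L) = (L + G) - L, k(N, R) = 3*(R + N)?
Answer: -126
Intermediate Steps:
G = 3 (G = -8 + 11 = 3)
k(N, R) = 3*N + 3*R (k(N, R) = 3*(N + R) = 3*N + 3*R)
v(L) = 3 (v(L) = (L + 3) - L = (3 + L) - L = 3)
v((0*k(x, 6))*(-1))*(-42) = 3*(-42) = -126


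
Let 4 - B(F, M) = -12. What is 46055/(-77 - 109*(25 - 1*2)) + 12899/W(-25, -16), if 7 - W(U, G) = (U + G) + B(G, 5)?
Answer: 3982157/10336 ≈ 385.27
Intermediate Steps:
B(F, M) = 16 (B(F, M) = 4 - 1*(-12) = 4 + 12 = 16)
W(U, G) = -9 - G - U (W(U, G) = 7 - ((U + G) + 16) = 7 - ((G + U) + 16) = 7 - (16 + G + U) = 7 + (-16 - G - U) = -9 - G - U)
46055/(-77 - 109*(25 - 1*2)) + 12899/W(-25, -16) = 46055/(-77 - 109*(25 - 1*2)) + 12899/(-9 - 1*(-16) - 1*(-25)) = 46055/(-77 - 109*(25 - 2)) + 12899/(-9 + 16 + 25) = 46055/(-77 - 109*23) + 12899/32 = 46055/(-77 - 2507) + 12899*(1/32) = 46055/(-2584) + 12899/32 = 46055*(-1/2584) + 12899/32 = -46055/2584 + 12899/32 = 3982157/10336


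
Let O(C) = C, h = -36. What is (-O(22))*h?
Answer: 792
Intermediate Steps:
(-O(22))*h = -1*22*(-36) = -22*(-36) = 792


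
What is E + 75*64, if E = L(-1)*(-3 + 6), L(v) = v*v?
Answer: 4803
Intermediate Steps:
L(v) = v**2
E = 3 (E = (-1)**2*(-3 + 6) = 1*3 = 3)
E + 75*64 = 3 + 75*64 = 3 + 4800 = 4803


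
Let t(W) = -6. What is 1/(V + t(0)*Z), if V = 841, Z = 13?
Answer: 1/763 ≈ 0.0013106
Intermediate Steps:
1/(V + t(0)*Z) = 1/(841 - 6*13) = 1/(841 - 78) = 1/763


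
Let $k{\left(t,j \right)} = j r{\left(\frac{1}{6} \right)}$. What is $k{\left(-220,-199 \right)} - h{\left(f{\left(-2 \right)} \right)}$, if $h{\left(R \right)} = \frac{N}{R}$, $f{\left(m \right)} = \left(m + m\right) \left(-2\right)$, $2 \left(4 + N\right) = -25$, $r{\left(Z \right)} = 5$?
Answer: $- \frac{15887}{16} \approx -992.94$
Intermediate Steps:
$N = - \frac{33}{2}$ ($N = -4 + \frac{1}{2} \left(-25\right) = -4 - \frac{25}{2} = - \frac{33}{2} \approx -16.5$)
$k{\left(t,j \right)} = 5 j$ ($k{\left(t,j \right)} = j 5 = 5 j$)
$f{\left(m \right)} = - 4 m$ ($f{\left(m \right)} = 2 m \left(-2\right) = - 4 m$)
$h{\left(R \right)} = - \frac{33}{2 R}$
$k{\left(-220,-199 \right)} - h{\left(f{\left(-2 \right)} \right)} = 5 \left(-199\right) - - \frac{33}{2 \left(\left(-4\right) \left(-2\right)\right)} = -995 - - \frac{33}{2 \cdot 8} = -995 - \left(- \frac{33}{2}\right) \frac{1}{8} = -995 - - \frac{33}{16} = -995 + \frac{33}{16} = - \frac{15887}{16}$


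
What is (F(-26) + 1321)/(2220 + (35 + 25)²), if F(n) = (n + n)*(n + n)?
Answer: 805/1164 ≈ 0.69158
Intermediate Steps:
F(n) = 4*n² (F(n) = (2*n)*(2*n) = 4*n²)
(F(-26) + 1321)/(2220 + (35 + 25)²) = (4*(-26)² + 1321)/(2220 + (35 + 25)²) = (4*676 + 1321)/(2220 + 60²) = (2704 + 1321)/(2220 + 3600) = 4025/5820 = 4025*(1/5820) = 805/1164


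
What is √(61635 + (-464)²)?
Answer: √276931 ≈ 526.24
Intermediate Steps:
√(61635 + (-464)²) = √(61635 + 215296) = √276931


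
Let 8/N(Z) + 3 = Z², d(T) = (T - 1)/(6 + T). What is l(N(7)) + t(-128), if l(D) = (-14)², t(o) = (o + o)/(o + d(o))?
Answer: 3066684/15487 ≈ 198.02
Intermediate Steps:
d(T) = (-1 + T)/(6 + T)
t(o) = 2*o/(o + (-1 + o)/(6 + o)) (t(o) = (o + o)/(o + (-1 + o)/(6 + o)) = (2*o)/(o + (-1 + o)/(6 + o)) = 2*o/(o + (-1 + o)/(6 + o)))
N(Z) = 8/(-3 + Z²)
l(D) = 196
l(N(7)) + t(-128) = 196 + 2*(-128)*(6 - 128)/(-1 - 128 - 128*(6 - 128)) = 196 + 2*(-128)*(-122)/(-1 - 128 - 128*(-122)) = 196 + 2*(-128)*(-122)/(-1 - 128 + 15616) = 196 + 2*(-128)*(-122)/15487 = 196 + 2*(-128)*(1/15487)*(-122) = 196 + 31232/15487 = 3066684/15487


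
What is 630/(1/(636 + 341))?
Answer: 615510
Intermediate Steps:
630/(1/(636 + 341)) = 630/(1/977) = 630*977 = 615510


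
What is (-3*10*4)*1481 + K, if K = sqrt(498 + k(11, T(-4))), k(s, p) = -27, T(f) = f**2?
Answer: -177720 + sqrt(471) ≈ -1.7770e+5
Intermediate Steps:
K = sqrt(471) (K = sqrt(498 - 27) = sqrt(471) ≈ 21.703)
(-3*10*4)*1481 + K = (-3*10*4)*1481 + sqrt(471) = -30*4*1481 + sqrt(471) = -120*1481 + sqrt(471) = -177720 + sqrt(471)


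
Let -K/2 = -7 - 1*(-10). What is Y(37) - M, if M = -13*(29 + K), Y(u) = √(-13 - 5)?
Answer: 299 + 3*I*√2 ≈ 299.0 + 4.2426*I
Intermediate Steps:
K = -6 (K = -2*(-7 - 1*(-10)) = -2*(-7 + 10) = -2*3 = -6)
Y(u) = 3*I*√2 (Y(u) = √(-18) = 3*I*√2)
M = -299 (M = -13*(29 - 6) = -13*23 = -299)
Y(37) - M = 3*I*√2 - 1*(-299) = 3*I*√2 + 299 = 299 + 3*I*√2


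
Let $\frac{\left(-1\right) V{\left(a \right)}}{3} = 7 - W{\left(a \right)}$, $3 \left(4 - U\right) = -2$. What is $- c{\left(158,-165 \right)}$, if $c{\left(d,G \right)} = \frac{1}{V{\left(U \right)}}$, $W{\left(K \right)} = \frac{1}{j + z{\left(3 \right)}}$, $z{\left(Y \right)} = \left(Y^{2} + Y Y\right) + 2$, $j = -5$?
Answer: $\frac{5}{104} \approx 0.048077$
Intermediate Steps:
$z{\left(Y \right)} = 2 + 2 Y^{2}$ ($z{\left(Y \right)} = \left(Y^{2} + Y^{2}\right) + 2 = 2 Y^{2} + 2 = 2 + 2 Y^{2}$)
$U = \frac{14}{3}$ ($U = 4 - - \frac{2}{3} = 4 + \frac{2}{3} = \frac{14}{3} \approx 4.6667$)
$W{\left(K \right)} = \frac{1}{15}$ ($W{\left(K \right)} = \frac{1}{-5 + \left(2 + 2 \cdot 3^{2}\right)} = \frac{1}{-5 + \left(2 + 2 \cdot 9\right)} = \frac{1}{-5 + \left(2 + 18\right)} = \frac{1}{-5 + 20} = \frac{1}{15}$)
$V{\left(a \right)} = - \frac{104}{5}$ ($V{\left(a \right)} = - 3 \left(7 - \frac{1}{15}\right) = \left(-3\right) \frac{104}{15} = - \frac{104}{5}$)
$c{\left(d,G \right)} = - \frac{5}{104}$ ($c{\left(d,G \right)} = \frac{1}{- \frac{104}{5}} = - \frac{5}{104}$)
$- c{\left(158,-165 \right)} = \left(-1\right) \left(- \frac{5}{104}\right) = \frac{5}{104}$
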